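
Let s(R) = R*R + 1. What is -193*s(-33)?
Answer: -210370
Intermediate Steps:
s(R) = 1 + R² (s(R) = R² + 1 = 1 + R²)
-193*s(-33) = -193*(1 + (-33)²) = -193*(1 + 1089) = -193*1090 = -210370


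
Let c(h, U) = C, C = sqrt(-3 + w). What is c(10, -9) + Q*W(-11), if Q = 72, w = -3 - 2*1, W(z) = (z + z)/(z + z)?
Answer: 72 + 2*I*sqrt(2) ≈ 72.0 + 2.8284*I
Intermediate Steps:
W(z) = 1 (W(z) = (2*z)/((2*z)) = (2*z)*(1/(2*z)) = 1)
w = -5 (w = -3 - 2 = -5)
C = 2*I*sqrt(2) (C = sqrt(-3 - 5) = sqrt(-8) = 2*I*sqrt(2) ≈ 2.8284*I)
c(h, U) = 2*I*sqrt(2)
c(10, -9) + Q*W(-11) = 2*I*sqrt(2) + 72*1 = 2*I*sqrt(2) + 72 = 72 + 2*I*sqrt(2)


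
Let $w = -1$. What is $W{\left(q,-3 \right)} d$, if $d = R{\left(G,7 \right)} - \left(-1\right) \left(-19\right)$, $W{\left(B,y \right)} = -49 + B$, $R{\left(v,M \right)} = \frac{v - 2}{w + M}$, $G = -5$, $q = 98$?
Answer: $- \frac{5929}{6} \approx -988.17$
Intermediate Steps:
$R{\left(v,M \right)} = \frac{-2 + v}{-1 + M}$ ($R{\left(v,M \right)} = \frac{v - 2}{-1 + M} = \frac{-2 + v}{-1 + M}$)
$d = - \frac{121}{6}$ ($d = \frac{-2 - 5}{-1 + 7} - \left(-1\right) \left(-19\right) = \frac{1}{6} \left(-7\right) - 19 = - \frac{7}{6} - 19 = - \frac{121}{6} \approx -20.167$)
$W{\left(q,-3 \right)} d = \left(-49 + 98\right) \left(- \frac{121}{6}\right) = 49 \left(- \frac{121}{6}\right) = - \frac{5929}{6}$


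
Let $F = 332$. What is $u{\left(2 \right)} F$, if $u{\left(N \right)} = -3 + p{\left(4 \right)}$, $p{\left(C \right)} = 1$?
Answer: $-664$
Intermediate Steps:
$u{\left(N \right)} = -2$ ($u{\left(N \right)} = -3 + 1 = -2$)
$u{\left(2 \right)} F = \left(-2\right) 332 = -664$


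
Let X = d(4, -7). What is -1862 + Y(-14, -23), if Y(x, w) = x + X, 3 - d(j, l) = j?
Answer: -1877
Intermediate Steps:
d(j, l) = 3 - j
X = -1 (X = 3 - 1*4 = 3 - 4 = -1)
Y(x, w) = -1 + x (Y(x, w) = x - 1 = -1 + x)
-1862 + Y(-14, -23) = -1862 + (-1 - 14) = -1862 - 15 = -1877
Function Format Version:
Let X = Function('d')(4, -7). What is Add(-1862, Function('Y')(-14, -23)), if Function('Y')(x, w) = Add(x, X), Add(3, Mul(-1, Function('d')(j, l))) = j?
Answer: -1877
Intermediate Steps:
Function('d')(j, l) = Add(3, Mul(-1, j))
X = -1 (X = Add(3, Mul(-1, 4)) = Add(3, -4) = -1)
Function('Y')(x, w) = Add(-1, x) (Function('Y')(x, w) = Add(x, -1) = Add(-1, x))
Add(-1862, Function('Y')(-14, -23)) = Add(-1862, Add(-1, -14)) = Add(-1862, -15) = -1877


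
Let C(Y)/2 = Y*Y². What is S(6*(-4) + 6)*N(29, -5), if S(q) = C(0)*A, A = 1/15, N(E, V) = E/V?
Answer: 0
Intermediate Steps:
A = 1/15 ≈ 0.066667
C(Y) = 2*Y³ (C(Y) = 2*(Y*Y²) = 2*Y³)
S(q) = 0 (S(q) = (2*0³)*(1/15) = (2*0)*(1/15) = 0*(1/15) = 0)
S(6*(-4) + 6)*N(29, -5) = 0*(29/(-5)) = 0*(29*(-⅕)) = 0*(-29/5) = 0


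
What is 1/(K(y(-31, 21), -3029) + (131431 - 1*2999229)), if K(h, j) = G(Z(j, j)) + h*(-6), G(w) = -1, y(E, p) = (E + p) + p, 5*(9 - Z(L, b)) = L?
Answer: -1/2867865 ≈ -3.4869e-7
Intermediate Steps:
Z(L, b) = 9 - L/5
y(E, p) = E + 2*p
K(h, j) = -1 - 6*h (K(h, j) = -1 + h*(-6) = -1 - 6*h)
1/(K(y(-31, 21), -3029) + (131431 - 1*2999229)) = 1/((-1 - 6*(-31 + 2*21)) + (131431 - 1*2999229)) = 1/((-1 - 6*(-31 + 42)) + (131431 - 2999229)) = 1/((-1 - 6*11) - 2867798) = 1/((-1 - 66) - 2867798) = 1/(-67 - 2867798) = 1/(-2867865) = -1/2867865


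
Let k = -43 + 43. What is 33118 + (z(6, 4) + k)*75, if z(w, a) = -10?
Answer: 32368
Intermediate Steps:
k = 0
33118 + (z(6, 4) + k)*75 = 33118 + (-10 + 0)*75 = 33118 - 10*75 = 33118 - 750 = 32368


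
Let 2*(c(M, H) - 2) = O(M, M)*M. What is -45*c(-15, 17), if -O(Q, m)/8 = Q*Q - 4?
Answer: -596790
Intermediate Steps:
O(Q, m) = 32 - 8*Q² (O(Q, m) = -8*(Q*Q - 4) = -8*(Q² - 4) = -8*(-4 + Q²) = 32 - 8*Q²)
c(M, H) = 2 + M*(32 - 8*M²)/2 (c(M, H) = 2 + ((32 - 8*M²)*M)/2 = 2 + (M*(32 - 8*M²))/2 = 2 + M*(32 - 8*M²)/2)
-45*c(-15, 17) = -45*(2 - 4*(-15)³ + 16*(-15)) = -45*(2 - 4*(-3375) - 240) = -45*(2 + 13500 - 240) = -45*13262 = -596790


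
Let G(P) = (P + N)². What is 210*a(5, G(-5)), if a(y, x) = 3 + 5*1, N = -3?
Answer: 1680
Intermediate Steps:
G(P) = (-3 + P)² (G(P) = (P - 3)² = (-3 + P)²)
a(y, x) = 8 (a(y, x) = 3 + 5 = 8)
210*a(5, G(-5)) = 210*8 = 1680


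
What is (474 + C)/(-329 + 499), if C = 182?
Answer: 328/85 ≈ 3.8588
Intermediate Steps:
(474 + C)/(-329 + 499) = (474 + 182)/(-329 + 499) = 656/170 = 656*(1/170) = 328/85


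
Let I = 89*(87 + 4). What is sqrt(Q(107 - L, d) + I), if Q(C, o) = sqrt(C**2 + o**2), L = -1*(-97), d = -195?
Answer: sqrt(8099 + 25*sqrt(61)) ≈ 91.073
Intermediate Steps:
L = 97
I = 8099 (I = 89*91 = 8099)
sqrt(Q(107 - L, d) + I) = sqrt(sqrt((107 - 1*97)**2 + (-195)**2) + 8099) = sqrt(sqrt((107 - 97)**2 + 38025) + 8099) = sqrt(sqrt(10**2 + 38025) + 8099) = sqrt(sqrt(100 + 38025) + 8099) = sqrt(sqrt(38125) + 8099) = sqrt(25*sqrt(61) + 8099) = sqrt(8099 + 25*sqrt(61))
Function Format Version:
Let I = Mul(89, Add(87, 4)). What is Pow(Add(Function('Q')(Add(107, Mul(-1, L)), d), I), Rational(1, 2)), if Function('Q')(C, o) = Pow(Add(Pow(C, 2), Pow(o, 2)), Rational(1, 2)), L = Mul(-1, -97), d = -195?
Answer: Pow(Add(8099, Mul(25, Pow(61, Rational(1, 2)))), Rational(1, 2)) ≈ 91.073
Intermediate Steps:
L = 97
I = 8099 (I = Mul(89, 91) = 8099)
Pow(Add(Function('Q')(Add(107, Mul(-1, L)), d), I), Rational(1, 2)) = Pow(Add(Pow(Add(Pow(Add(107, Mul(-1, 97)), 2), Pow(-195, 2)), Rational(1, 2)), 8099), Rational(1, 2)) = Pow(Add(Pow(Add(Pow(Add(107, -97), 2), 38025), Rational(1, 2)), 8099), Rational(1, 2)) = Pow(Add(Pow(Add(Pow(10, 2), 38025), Rational(1, 2)), 8099), Rational(1, 2)) = Pow(Add(Pow(Add(100, 38025), Rational(1, 2)), 8099), Rational(1, 2)) = Pow(Add(Pow(38125, Rational(1, 2)), 8099), Rational(1, 2)) = Pow(Add(Mul(25, Pow(61, Rational(1, 2))), 8099), Rational(1, 2)) = Pow(Add(8099, Mul(25, Pow(61, Rational(1, 2)))), Rational(1, 2))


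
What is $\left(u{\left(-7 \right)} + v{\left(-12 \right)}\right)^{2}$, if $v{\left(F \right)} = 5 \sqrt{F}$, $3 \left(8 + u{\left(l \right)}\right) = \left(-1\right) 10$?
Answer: $- \frac{1544}{9} - \frac{680 i \sqrt{3}}{3} \approx -171.56 - 392.6 i$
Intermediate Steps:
$u{\left(l \right)} = - \frac{34}{3}$ ($u{\left(l \right)} = -8 + \frac{\left(-1\right) 10}{3} = -8 + \frac{1}{3} \left(-10\right) = -8 - \frac{10}{3} = - \frac{34}{3}$)
$\left(u{\left(-7 \right)} + v{\left(-12 \right)}\right)^{2} = \left(- \frac{34}{3} + 5 \sqrt{-12}\right)^{2} = \left(- \frac{34}{3} + 5 \cdot 2 i \sqrt{3}\right)^{2} = \left(- \frac{34}{3} + 10 i \sqrt{3}\right)^{2}$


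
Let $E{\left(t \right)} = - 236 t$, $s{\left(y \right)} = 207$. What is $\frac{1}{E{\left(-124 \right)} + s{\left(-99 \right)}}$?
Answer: $\frac{1}{29471} \approx 3.3932 \cdot 10^{-5}$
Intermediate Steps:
$\frac{1}{E{\left(-124 \right)} + s{\left(-99 \right)}} = \frac{1}{\left(-236\right) \left(-124\right) + 207} = \frac{1}{29264 + 207} = \frac{1}{29471}$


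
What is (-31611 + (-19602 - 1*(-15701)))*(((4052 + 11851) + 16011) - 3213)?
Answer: -1019229912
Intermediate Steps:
(-31611 + (-19602 - 1*(-15701)))*(((4052 + 11851) + 16011) - 3213) = (-31611 + (-19602 + 15701))*((15903 + 16011) - 3213) = (-31611 - 3901)*(31914 - 3213) = -35512*28701 = -1019229912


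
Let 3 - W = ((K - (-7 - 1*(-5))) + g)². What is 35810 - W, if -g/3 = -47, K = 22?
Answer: 63032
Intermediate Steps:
g = 141 (g = -3*(-47) = 141)
W = -27222 (W = 3 - ((22 - (-7 - 1*(-5))) + 141)² = 3 - ((22 - (-7 + 5)) + 141)² = 3 - ((22 - 1*(-2)) + 141)² = 3 - ((22 + 2) + 141)² = 3 - (24 + 141)² = 3 - 1*165² = 3 - 1*27225 = 3 - 27225 = -27222)
35810 - W = 35810 - 1*(-27222) = 35810 + 27222 = 63032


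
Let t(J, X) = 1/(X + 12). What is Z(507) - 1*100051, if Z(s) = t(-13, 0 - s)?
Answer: -49525246/495 ≈ -1.0005e+5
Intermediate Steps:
t(J, X) = 1/(12 + X)
Z(s) = 1/(12 - s) (Z(s) = 1/(12 + (0 - s)) = 1/(12 - s))
Z(507) - 1*100051 = -1/(-12 + 507) - 1*100051 = -1/495 - 100051 = -49525246/495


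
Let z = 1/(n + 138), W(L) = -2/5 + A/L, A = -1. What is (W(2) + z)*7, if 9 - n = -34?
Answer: -11333/1810 ≈ -6.2613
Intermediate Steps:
n = 43 (n = 9 - 1*(-34) = 9 + 34 = 43)
W(L) = -⅖ - 1/L (W(L) = -2/5 - 1/L = -2*⅕ - 1/L = -⅖ - 1/L)
z = 1/181 (z = 1/(43 + 138) = 1/181 ≈ 0.0055249)
(W(2) + z)*7 = ((-⅖ - 1/2) + 1/181)*7 = ((-⅖ - 1*½) + 1/181)*7 = ((-⅖ - ½) + 1/181)*7 = (-9/10 + 1/181)*7 = -1619/1810*7 = -11333/1810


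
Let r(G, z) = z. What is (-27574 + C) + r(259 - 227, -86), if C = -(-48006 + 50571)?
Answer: -30225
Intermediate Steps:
C = -2565 (C = -1*2565 = -2565)
(-27574 + C) + r(259 - 227, -86) = (-27574 - 2565) - 86 = -30139 - 86 = -30225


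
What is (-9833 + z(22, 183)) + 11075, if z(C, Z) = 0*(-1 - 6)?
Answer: 1242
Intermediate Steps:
z(C, Z) = 0 (z(C, Z) = 0*(-7) = 0)
(-9833 + z(22, 183)) + 11075 = (-9833 + 0) + 11075 = -9833 + 11075 = 1242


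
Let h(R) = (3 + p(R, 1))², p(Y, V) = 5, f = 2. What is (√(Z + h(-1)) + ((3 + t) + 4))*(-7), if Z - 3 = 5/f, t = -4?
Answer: -21 - 7*√278/2 ≈ -79.357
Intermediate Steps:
Z = 11/2 (Z = 3 + 5/2 = 11/2 ≈ 5.5000)
h(R) = 64 (h(R) = (3 + 5)² = 8² = 64)
(√(Z + h(-1)) + ((3 + t) + 4))*(-7) = (√(11/2 + 64) + ((3 - 4) + 4))*(-7) = (√(139/2) + (-1 + 4))*(-7) = (√278/2 + 3)*(-7) = (3 + √278/2)*(-7) = -21 - 7*√278/2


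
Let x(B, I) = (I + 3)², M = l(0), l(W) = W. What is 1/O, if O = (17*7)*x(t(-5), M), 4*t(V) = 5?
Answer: 1/1071 ≈ 0.00093371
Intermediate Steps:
t(V) = 5/4 (t(V) = (¼)*5 = 5/4)
M = 0
x(B, I) = (3 + I)²
O = 1071 (O = (17*7)*(3 + 0)² = 119*3² = 119*9 = 1071)
1/O = 1/1071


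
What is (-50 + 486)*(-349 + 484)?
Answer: 58860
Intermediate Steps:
(-50 + 486)*(-349 + 484) = 436*135 = 58860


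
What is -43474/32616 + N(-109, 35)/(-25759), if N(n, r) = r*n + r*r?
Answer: -517685663/420077772 ≈ -1.2324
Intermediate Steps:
N(n, r) = r**2 + n*r (N(n, r) = n*r + r**2 = r**2 + n*r)
-43474/32616 + N(-109, 35)/(-25759) = -43474/32616 + (35*(-109 + 35))/(-25759) = -43474*1/32616 + (35*(-74))*(-1/25759) = -21737/16308 - 2590*(-1/25759) = -21737/16308 + 2590/25759 = -517685663/420077772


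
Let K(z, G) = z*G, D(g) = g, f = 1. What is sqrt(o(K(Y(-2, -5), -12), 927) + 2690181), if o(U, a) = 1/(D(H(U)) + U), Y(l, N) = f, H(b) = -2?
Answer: sqrt(527275462)/14 ≈ 1640.2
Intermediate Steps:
Y(l, N) = 1
K(z, G) = G*z
o(U, a) = 1/(-2 + U)
sqrt(o(K(Y(-2, -5), -12), 927) + 2690181) = sqrt(1/(-2 - 12*1) + 2690181) = sqrt(1/(-2 - 12) + 2690181) = sqrt(1/(-14) + 2690181) = sqrt(-1/14 + 2690181) = sqrt(37662533/14) = sqrt(527275462)/14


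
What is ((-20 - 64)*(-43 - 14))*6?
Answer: 28728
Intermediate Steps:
((-20 - 64)*(-43 - 14))*6 = -84*(-57)*6 = 4788*6 = 28728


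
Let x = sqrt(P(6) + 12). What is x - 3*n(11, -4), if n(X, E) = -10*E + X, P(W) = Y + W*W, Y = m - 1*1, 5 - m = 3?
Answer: -146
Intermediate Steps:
m = 2 (m = 5 - 1*3 = 5 - 3 = 2)
Y = 1 (Y = 2 - 1*1 = 2 - 1 = 1)
P(W) = 1 + W**2 (P(W) = 1 + W*W = 1 + W**2)
x = 7 (x = sqrt((1 + 6**2) + 12) = sqrt((1 + 36) + 12) = sqrt(37 + 12) = sqrt(49) = 7)
n(X, E) = X - 10*E
x - 3*n(11, -4) = 7 - 3*(11 - 10*(-4)) = 7 - 3*(11 + 40) = 7 - 3*51 = 7 - 153 = -146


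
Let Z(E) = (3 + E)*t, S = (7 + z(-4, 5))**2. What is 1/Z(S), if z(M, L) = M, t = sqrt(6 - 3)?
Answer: sqrt(3)/36 ≈ 0.048113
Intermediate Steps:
t = sqrt(3) ≈ 1.7320
S = 9 (S = (7 - 4)**2 = 3**2 = 9)
Z(E) = sqrt(3)*(3 + E) (Z(E) = (3 + E)*sqrt(3) = sqrt(3)*(3 + E))
1/Z(S) = 1/(sqrt(3)*(3 + 9)) = 1/(sqrt(3)*12) = 1/(12*sqrt(3)) = sqrt(3)/36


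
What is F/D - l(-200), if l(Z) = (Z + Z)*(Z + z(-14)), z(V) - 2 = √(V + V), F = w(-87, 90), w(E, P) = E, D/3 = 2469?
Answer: -195544829/2469 + 800*I*√7 ≈ -79200.0 + 2116.6*I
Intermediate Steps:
D = 7407 (D = 3*2469 = 7407)
F = -87
z(V) = 2 + √2*√V (z(V) = 2 + √(V + V) = 2 + √(2*V) = 2 + √2*√V)
l(Z) = 2*Z*(2 + Z + 2*I*√7) (l(Z) = (Z + Z)*(Z + (2 + √2*√(-14))) = (2*Z)*(Z + (2 + √2*(I*√14))) = (2*Z)*(Z + (2 + 2*I*√7)) = (2*Z)*(2 + Z + 2*I*√7) = 2*Z*(2 + Z + 2*I*√7))
F/D - l(-200) = -87/7407 - 2*(-200)*(2 - 200 + 2*I*√7) = -87*1/7407 - 2*(-200)*(-198 + 2*I*√7) = -29/2469 - (79200 - 800*I*√7) = -29/2469 + (-79200 + 800*I*√7) = -195544829/2469 + 800*I*√7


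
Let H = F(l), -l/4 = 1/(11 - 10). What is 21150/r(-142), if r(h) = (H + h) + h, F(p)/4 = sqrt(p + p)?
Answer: -83425/1122 - 1175*I*sqrt(2)/561 ≈ -74.354 - 2.962*I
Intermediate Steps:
l = -4 (l = -4/(11 - 10) = -4/1 = -4*1 = -4)
F(p) = 4*sqrt(2)*sqrt(p) (F(p) = 4*sqrt(p + p) = 4*sqrt(2*p) = 4*(sqrt(2)*sqrt(p)) = 4*sqrt(2)*sqrt(p))
H = 8*I*sqrt(2) (H = 4*sqrt(2)*sqrt(-4) = 4*sqrt(2)*(2*I) = 8*I*sqrt(2) ≈ 11.314*I)
r(h) = 2*h + 8*I*sqrt(2) (r(h) = (8*I*sqrt(2) + h) + h = (h + 8*I*sqrt(2)) + h = 2*h + 8*I*sqrt(2))
21150/r(-142) = 21150/(2*(-142) + 8*I*sqrt(2)) = 21150/(-284 + 8*I*sqrt(2))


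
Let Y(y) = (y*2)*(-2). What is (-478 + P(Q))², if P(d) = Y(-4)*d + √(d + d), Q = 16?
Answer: 49316 - 1776*√2 ≈ 46804.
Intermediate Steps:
Y(y) = -4*y (Y(y) = (2*y)*(-2) = -4*y)
P(d) = 16*d + √2*√d (P(d) = (-4*(-4))*d + √(d + d) = 16*d + √(2*d) = 16*d + √2*√d)
(-478 + P(Q))² = (-478 + (16*16 + √2*√16))² = (-478 + (256 + √2*4))² = (-478 + (256 + 4*√2))² = (-222 + 4*√2)²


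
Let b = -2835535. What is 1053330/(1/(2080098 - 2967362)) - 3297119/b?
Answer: -2650039373409082081/2835535 ≈ -9.3458e+11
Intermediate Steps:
1053330/(1/(2080098 - 2967362)) - 3297119/b = 1053330/(1/(2080098 - 2967362)) - 3297119/(-2835535) = 1053330/(1/(-887264)) - 3297119*(-1/2835535) = 1053330/(-1/887264) + 3297119/2835535 = 1053330*(-887264) + 3297119/2835535 = -934581789120 + 3297119/2835535 = -2650039373409082081/2835535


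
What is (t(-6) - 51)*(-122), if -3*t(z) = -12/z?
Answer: 18910/3 ≈ 6303.3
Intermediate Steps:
t(z) = 4/z (t(z) = -(-4)/z = 4/z)
(t(-6) - 51)*(-122) = (4/(-6) - 51)*(-122) = (4*(-1/6) - 51)*(-122) = (-2/3 - 51)*(-122) = -155/3*(-122) = 18910/3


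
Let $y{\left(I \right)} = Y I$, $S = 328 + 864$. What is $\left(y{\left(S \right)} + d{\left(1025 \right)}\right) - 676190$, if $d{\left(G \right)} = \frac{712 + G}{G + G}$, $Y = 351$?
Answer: $- \frac{528484163}{2050} \approx -2.578 \cdot 10^{5}$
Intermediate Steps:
$S = 1192$
$d{\left(G \right)} = \frac{712 + G}{2 G}$
$y{\left(I \right)} = 351 I$
$\left(y{\left(S \right)} + d{\left(1025 \right)}\right) - 676190 = \left(351 \cdot 1192 + \frac{712 + 1025}{2 \cdot 1025}\right) - 676190 = \left(418392 + \frac{1}{2} \cdot \frac{1}{1025} \cdot 1737\right) - 676190 = \left(418392 + \frac{1737}{2050}\right) - 676190 = \frac{857705337}{2050} - 676190 = - \frac{528484163}{2050}$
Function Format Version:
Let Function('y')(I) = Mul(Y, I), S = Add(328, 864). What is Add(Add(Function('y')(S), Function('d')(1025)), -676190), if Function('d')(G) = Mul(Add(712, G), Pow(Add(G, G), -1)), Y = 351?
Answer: Rational(-528484163, 2050) ≈ -2.5780e+5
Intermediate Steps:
S = 1192
Function('d')(G) = Mul(Rational(1, 2), Pow(G, -1), Add(712, G)) (Function('d')(G) = Mul(Add(712, G), Pow(Mul(2, G), -1)) = Mul(Add(712, G), Mul(Rational(1, 2), Pow(G, -1))) = Mul(Rational(1, 2), Pow(G, -1), Add(712, G)))
Function('y')(I) = Mul(351, I)
Add(Add(Function('y')(S), Function('d')(1025)), -676190) = Add(Add(Mul(351, 1192), Mul(Rational(1, 2), Pow(1025, -1), Add(712, 1025))), -676190) = Add(Add(418392, Mul(Rational(1, 2), Rational(1, 1025), 1737)), -676190) = Add(Add(418392, Rational(1737, 2050)), -676190) = Add(Rational(857705337, 2050), -676190) = Rational(-528484163, 2050)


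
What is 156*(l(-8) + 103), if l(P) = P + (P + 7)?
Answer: 14664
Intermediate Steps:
l(P) = 7 + 2*P (l(P) = P + (7 + P) = 7 + 2*P)
156*(l(-8) + 103) = 156*((7 + 2*(-8)) + 103) = 156*((7 - 16) + 103) = 156*(-9 + 103) = 156*94 = 14664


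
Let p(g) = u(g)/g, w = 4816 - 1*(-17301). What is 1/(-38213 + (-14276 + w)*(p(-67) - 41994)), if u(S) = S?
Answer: -1/329305326 ≈ -3.0367e-9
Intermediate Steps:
w = 22117 (w = 4816 + 17301 = 22117)
p(g) = 1 (p(g) = g/g = 1)
1/(-38213 + (-14276 + w)*(p(-67) - 41994)) = 1/(-38213 + (-14276 + 22117)*(1 - 41994)) = 1/(-38213 + 7841*(-41993)) = 1/(-38213 - 329267113) = 1/(-329305326) = -1/329305326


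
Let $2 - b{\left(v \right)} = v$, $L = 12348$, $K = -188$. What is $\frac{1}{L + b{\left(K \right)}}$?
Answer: $\frac{1}{12538} \approx 7.9758 \cdot 10^{-5}$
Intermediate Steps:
$b{\left(v \right)} = 2 - v$
$\frac{1}{L + b{\left(K \right)}} = \frac{1}{12348 + \left(2 - -188\right)} = \frac{1}{12348 + \left(2 + 188\right)} = \frac{1}{12348 + 190} = \frac{1}{12538}$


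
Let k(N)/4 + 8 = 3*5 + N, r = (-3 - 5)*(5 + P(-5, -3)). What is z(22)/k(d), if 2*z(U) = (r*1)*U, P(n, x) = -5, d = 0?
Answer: 0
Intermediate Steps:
r = 0 (r = (-3 - 5)*(5 - 5) = -8*0 = 0)
z(U) = 0 (z(U) = ((0*1)*U)/2 = (0*U)/2 = (½)*0 = 0)
k(N) = 28 + 4*N (k(N) = -32 + 4*(3*5 + N) = -32 + 4*(15 + N) = -32 + (60 + 4*N) = 28 + 4*N)
z(22)/k(d) = 0/(28 + 4*0) = 0/(28 + 0) = 0/28 = 0*(1/28) = 0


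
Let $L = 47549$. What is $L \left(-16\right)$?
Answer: $-760784$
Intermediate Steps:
$L \left(-16\right) = 47549 \left(-16\right) = -760784$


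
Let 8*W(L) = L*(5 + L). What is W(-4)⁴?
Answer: 1/16 ≈ 0.062500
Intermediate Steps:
W(L) = L*(5 + L)/8 (W(L) = (L*(5 + L))/8 = L*(5 + L)/8)
W(-4)⁴ = ((⅛)*(-4)*(5 - 4))⁴ = ((⅛)*(-4)*1)⁴ = (-½)⁴ = 1/16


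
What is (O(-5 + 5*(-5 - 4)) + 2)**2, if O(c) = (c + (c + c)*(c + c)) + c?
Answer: 98049604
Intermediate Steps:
O(c) = 2*c + 4*c**2 (O(c) = (c + (2*c)*(2*c)) + c = (c + 4*c**2) + c = 2*c + 4*c**2)
(O(-5 + 5*(-5 - 4)) + 2)**2 = (2*(-5 + 5*(-5 - 4))*(1 + 2*(-5 + 5*(-5 - 4))) + 2)**2 = (2*(-5 + 5*(-9))*(1 + 2*(-5 + 5*(-9))) + 2)**2 = (2*(-5 - 45)*(1 + 2*(-5 - 45)) + 2)**2 = (2*(-50)*(1 + 2*(-50)) + 2)**2 = (2*(-50)*(1 - 100) + 2)**2 = (2*(-50)*(-99) + 2)**2 = (9900 + 2)**2 = 9902**2 = 98049604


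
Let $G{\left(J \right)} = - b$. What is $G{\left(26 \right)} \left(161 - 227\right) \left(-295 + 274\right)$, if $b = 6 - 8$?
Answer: $2772$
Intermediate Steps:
$b = -2$ ($b = 6 - 8 = -2$)
$G{\left(J \right)} = 2$ ($G{\left(J \right)} = \left(-1\right) \left(-2\right) = 2$)
$G{\left(26 \right)} \left(161 - 227\right) \left(-295 + 274\right) = 2 \left(161 - 227\right) \left(-295 + 274\right) = 2 \left(\left(-66\right) \left(-21\right)\right) = 2 \cdot 1386 = 2772$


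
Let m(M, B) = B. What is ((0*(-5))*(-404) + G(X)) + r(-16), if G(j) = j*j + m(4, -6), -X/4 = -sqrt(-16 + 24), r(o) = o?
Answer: 106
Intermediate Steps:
X = 8*sqrt(2) (X = -(-4)*sqrt(-16 + 24) = -(-4)*sqrt(8) = -(-4)*2*sqrt(2) = -(-8)*sqrt(2) = 8*sqrt(2) ≈ 11.314)
G(j) = -6 + j**2 (G(j) = j*j - 6 = j**2 - 6 = -6 + j**2)
((0*(-5))*(-404) + G(X)) + r(-16) = ((0*(-5))*(-404) + (-6 + (8*sqrt(2))**2)) - 16 = (0*(-404) + (-6 + 128)) - 16 = (0 + 122) - 16 = 122 - 16 = 106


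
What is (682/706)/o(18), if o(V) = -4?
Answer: -341/1412 ≈ -0.24150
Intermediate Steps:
(682/706)/o(18) = (682/706)/(-4) = (682*(1/706))*(-¼) = (341/353)*(-¼) = -341/1412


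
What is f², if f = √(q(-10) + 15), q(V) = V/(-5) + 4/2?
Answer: 19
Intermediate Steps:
q(V) = 2 - V/5 (q(V) = V*(-⅕) + 4*(½) = -V/5 + 2 = 2 - V/5)
f = √19 (f = √((2 - ⅕*(-10)) + 15) = √((2 + 2) + 15) = √(4 + 15) = √19 ≈ 4.3589)
f² = (√19)² = 19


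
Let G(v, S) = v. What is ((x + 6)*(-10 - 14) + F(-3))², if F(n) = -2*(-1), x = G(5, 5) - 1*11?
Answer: 4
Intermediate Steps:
x = -6 (x = 5 - 1*11 = 5 - 11 = -6)
F(n) = 2
((x + 6)*(-10 - 14) + F(-3))² = ((-6 + 6)*(-10 - 14) + 2)² = (0*(-24) + 2)² = (0 + 2)² = 2² = 4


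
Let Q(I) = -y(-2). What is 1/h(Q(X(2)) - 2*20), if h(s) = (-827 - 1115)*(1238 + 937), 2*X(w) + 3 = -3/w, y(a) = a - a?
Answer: -1/4223850 ≈ -2.3675e-7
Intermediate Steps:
y(a) = 0
X(w) = -3/2 - 3/(2*w) (X(w) = -3/2 + (-3/w)/2 = -3/2 - 3/(2*w))
Q(I) = 0 (Q(I) = -1*0 = 0)
h(s) = -4223850 (h(s) = -1942*2175 = -4223850)
1/h(Q(X(2)) - 2*20) = 1/(-4223850) = -1/4223850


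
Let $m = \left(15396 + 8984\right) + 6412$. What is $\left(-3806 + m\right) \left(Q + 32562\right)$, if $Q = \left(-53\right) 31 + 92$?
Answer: $836862846$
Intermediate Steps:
$Q = -1551$ ($Q = -1643 + 92 = -1551$)
$m = 30792$ ($m = 24380 + 6412 = 30792$)
$\left(-3806 + m\right) \left(Q + 32562\right) = \left(-3806 + 30792\right) \left(-1551 + 32562\right) = 26986 \cdot 31011 = 836862846$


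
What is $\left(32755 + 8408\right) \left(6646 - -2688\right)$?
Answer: $384215442$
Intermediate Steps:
$\left(32755 + 8408\right) \left(6646 - -2688\right) = 41163 \left(6646 + 2688\right) = 41163 \cdot 9334 = 384215442$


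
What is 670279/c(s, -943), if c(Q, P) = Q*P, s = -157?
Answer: 670279/148051 ≈ 4.5274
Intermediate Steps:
c(Q, P) = P*Q
670279/c(s, -943) = 670279/((-943*(-157))) = 670279/148051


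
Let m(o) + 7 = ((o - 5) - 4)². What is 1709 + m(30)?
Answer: 2143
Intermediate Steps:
m(o) = -7 + (-9 + o)² (m(o) = -7 + ((o - 5) - 4)² = -7 + ((-5 + o) - 4)² = -7 + (-9 + o)²)
1709 + m(30) = 1709 + (-7 + (-9 + 30)²) = 1709 + (-7 + 21²) = 1709 + (-7 + 441) = 1709 + 434 = 2143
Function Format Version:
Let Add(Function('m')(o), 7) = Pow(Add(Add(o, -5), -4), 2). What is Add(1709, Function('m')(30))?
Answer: 2143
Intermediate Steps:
Function('m')(o) = Add(-7, Pow(Add(-9, o), 2)) (Function('m')(o) = Add(-7, Pow(Add(Add(o, -5), -4), 2)) = Add(-7, Pow(Add(Add(-5, o), -4), 2)) = Add(-7, Pow(Add(-9, o), 2)))
Add(1709, Function('m')(30)) = Add(1709, Add(-7, Pow(Add(-9, 30), 2))) = Add(1709, Add(-7, Pow(21, 2))) = Add(1709, Add(-7, 441)) = Add(1709, 434) = 2143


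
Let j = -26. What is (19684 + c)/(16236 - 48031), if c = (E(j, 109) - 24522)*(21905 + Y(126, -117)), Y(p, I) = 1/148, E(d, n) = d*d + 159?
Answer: 15357788647/941132 ≈ 16318.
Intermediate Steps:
E(d, n) = 159 + d**2 (E(d, n) = d**2 + 159 = 159 + d**2)
Y(p, I) = 1/148
c = -76791856467/148 (c = ((159 + (-26)**2) - 24522)*(21905 + 1/148) = ((159 + 676) - 24522)*(3241941/148) = (835 - 24522)*(3241941/148) = -23687*3241941/148 = -76791856467/148 ≈ -5.1886e+8)
(19684 + c)/(16236 - 48031) = (19684 - 76791856467/148)/(16236 - 48031) = -76788943235/148/(-31795) = -76788943235/148*(-1/31795) = 15357788647/941132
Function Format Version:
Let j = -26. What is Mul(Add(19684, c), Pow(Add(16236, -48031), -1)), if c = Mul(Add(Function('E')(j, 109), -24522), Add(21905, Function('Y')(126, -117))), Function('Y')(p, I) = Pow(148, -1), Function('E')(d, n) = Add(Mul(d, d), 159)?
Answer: Rational(15357788647, 941132) ≈ 16318.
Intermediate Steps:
Function('E')(d, n) = Add(159, Pow(d, 2)) (Function('E')(d, n) = Add(Pow(d, 2), 159) = Add(159, Pow(d, 2)))
Function('Y')(p, I) = Rational(1, 148)
c = Rational(-76791856467, 148) (c = Mul(Add(Add(159, Pow(-26, 2)), -24522), Add(21905, Rational(1, 148))) = Mul(Add(Add(159, 676), -24522), Rational(3241941, 148)) = Mul(Add(835, -24522), Rational(3241941, 148)) = Mul(-23687, Rational(3241941, 148)) = Rational(-76791856467, 148) ≈ -5.1886e+8)
Mul(Add(19684, c), Pow(Add(16236, -48031), -1)) = Mul(Add(19684, Rational(-76791856467, 148)), Pow(Add(16236, -48031), -1)) = Mul(Rational(-76788943235, 148), Pow(-31795, -1)) = Mul(Rational(-76788943235, 148), Rational(-1, 31795)) = Rational(15357788647, 941132)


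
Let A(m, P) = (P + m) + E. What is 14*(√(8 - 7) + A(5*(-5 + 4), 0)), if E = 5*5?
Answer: 294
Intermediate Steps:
E = 25
A(m, P) = 25 + P + m (A(m, P) = (P + m) + 25 = 25 + P + m)
14*(√(8 - 7) + A(5*(-5 + 4), 0)) = 14*(√(8 - 7) + (25 + 0 + 5*(-5 + 4))) = 14*(√1 + (25 + 0 + 5*(-1))) = 14*(1 + (25 + 0 - 5)) = 14*(1 + 20) = 14*21 = 294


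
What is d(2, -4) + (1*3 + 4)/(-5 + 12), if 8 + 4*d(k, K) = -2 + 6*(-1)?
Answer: -3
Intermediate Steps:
d(k, K) = -4 (d(k, K) = -2 + (-2 + 6*(-1))/4 = -2 + (-2 - 6)/4 = -2 + (¼)*(-8) = -2 - 2 = -4)
d(2, -4) + (1*3 + 4)/(-5 + 12) = -4 + (1*3 + 4)/(-5 + 12) = -4 + (3 + 4)/7 = -4 + 7*(⅐) = -4 + 1 = -3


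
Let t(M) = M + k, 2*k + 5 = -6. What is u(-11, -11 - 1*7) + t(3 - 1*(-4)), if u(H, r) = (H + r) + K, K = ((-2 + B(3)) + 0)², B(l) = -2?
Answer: -23/2 ≈ -11.500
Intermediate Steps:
k = -11/2 (k = -5/2 + (½)*(-6) = -5/2 - 3 = -11/2 ≈ -5.5000)
K = 16 (K = ((-2 - 2) + 0)² = (-4 + 0)² = (-4)² = 16)
t(M) = -11/2 + M (t(M) = M - 11/2 = -11/2 + M)
u(H, r) = 16 + H + r (u(H, r) = (H + r) + 16 = 16 + H + r)
u(-11, -11 - 1*7) + t(3 - 1*(-4)) = (16 - 11 + (-11 - 1*7)) + (-11/2 + (3 - 1*(-4))) = (16 - 11 + (-11 - 7)) + (-11/2 + (3 + 4)) = (16 - 11 - 18) + (-11/2 + 7) = -13 + 3/2 = -23/2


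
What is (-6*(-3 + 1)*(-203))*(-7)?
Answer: 17052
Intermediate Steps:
(-6*(-3 + 1)*(-203))*(-7) = (-6*(-2)*(-203))*(-7) = (12*(-203))*(-7) = -2436*(-7) = 17052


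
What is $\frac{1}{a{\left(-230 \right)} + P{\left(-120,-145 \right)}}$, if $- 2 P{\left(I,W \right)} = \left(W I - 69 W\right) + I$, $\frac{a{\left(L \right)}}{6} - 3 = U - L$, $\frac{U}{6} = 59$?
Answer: $- \frac{2}{20241} \approx -9.8809 \cdot 10^{-5}$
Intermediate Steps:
$U = 354$ ($U = 6 \cdot 59 = 354$)
$a{\left(L \right)} = 2142 - 6 L$ ($a{\left(L \right)} = 18 + 6 \left(354 - L\right) = 18 - \left(-2124 + 6 L\right) = 2142 - 6 L$)
$P{\left(I,W \right)} = - \frac{I}{2} + \frac{69 W}{2} - \frac{I W}{2}$ ($P{\left(I,W \right)} = - \frac{\left(W I - 69 W\right) + I}{2} = - \frac{\left(I W - 69 W\right) + I}{2} = - \frac{\left(- 69 W + I W\right) + I}{2} = - \frac{I - 69 W + I W}{2} = - \frac{I}{2} + \frac{69 W}{2} - \frac{I W}{2}$)
$\frac{1}{a{\left(-230 \right)} + P{\left(-120,-145 \right)}} = \frac{1}{\left(2142 - -1380\right) - \left(\frac{9885}{2} + 8700\right)} = \frac{1}{\left(2142 + 1380\right) - \frac{27285}{2}} = \frac{1}{3522 - \frac{27285}{2}} = \frac{1}{- \frac{20241}{2}} = - \frac{2}{20241}$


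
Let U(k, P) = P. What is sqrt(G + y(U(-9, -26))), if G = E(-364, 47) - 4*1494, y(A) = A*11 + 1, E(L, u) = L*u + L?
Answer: 9*I*sqrt(293) ≈ 154.06*I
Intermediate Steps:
E(L, u) = L + L*u
y(A) = 1 + 11*A (y(A) = 11*A + 1 = 1 + 11*A)
G = -23448 (G = -364*(1 + 47) - 4*1494 = -364*48 - 1*5976 = -17472 - 5976 = -23448)
sqrt(G + y(U(-9, -26))) = sqrt(-23448 + (1 + 11*(-26))) = sqrt(-23448 + (1 - 286)) = sqrt(-23448 - 285) = sqrt(-23733) = 9*I*sqrt(293)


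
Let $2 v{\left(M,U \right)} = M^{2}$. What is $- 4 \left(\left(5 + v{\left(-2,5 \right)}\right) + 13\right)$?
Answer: $-80$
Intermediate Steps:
$v{\left(M,U \right)} = \frac{M^{2}}{2}$
$- 4 \left(\left(5 + v{\left(-2,5 \right)}\right) + 13\right) = - 4 \left(\left(5 + \frac{\left(-2\right)^{2}}{2}\right) + 13\right) = - 4 \left(\left(5 + \frac{1}{2} \cdot 4\right) + 13\right) = - 4 \left(\left(5 + 2\right) + 13\right) = - 4 \left(7 + 13\right) = \left(-4\right) 20 = -80$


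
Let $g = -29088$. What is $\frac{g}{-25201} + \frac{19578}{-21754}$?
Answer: $\frac{69697587}{274111277} \approx 0.25427$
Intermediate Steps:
$\frac{g}{-25201} + \frac{19578}{-21754} = - \frac{29088}{-25201} + \frac{19578}{-21754} = \left(-29088\right) \left(- \frac{1}{25201}\right) + 19578 \left(- \frac{1}{21754}\right) = \frac{29088}{25201} - \frac{9789}{10877} = \frac{69697587}{274111277}$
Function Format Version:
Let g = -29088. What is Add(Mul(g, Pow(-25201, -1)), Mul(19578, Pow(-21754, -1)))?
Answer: Rational(69697587, 274111277) ≈ 0.25427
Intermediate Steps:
Add(Mul(g, Pow(-25201, -1)), Mul(19578, Pow(-21754, -1))) = Add(Mul(-29088, Pow(-25201, -1)), Mul(19578, Pow(-21754, -1))) = Add(Mul(-29088, Rational(-1, 25201)), Mul(19578, Rational(-1, 21754))) = Add(Rational(29088, 25201), Rational(-9789, 10877)) = Rational(69697587, 274111277)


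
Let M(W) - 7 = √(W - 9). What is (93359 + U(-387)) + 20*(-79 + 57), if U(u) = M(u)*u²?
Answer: 1141302 + 898614*I*√11 ≈ 1.1413e+6 + 2.9804e+6*I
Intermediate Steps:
M(W) = 7 + √(-9 + W) (M(W) = 7 + √(W - 9) = 7 + √(-9 + W))
U(u) = u²*(7 + √(-9 + u)) (U(u) = (7 + √(-9 + u))*u² = u²*(7 + √(-9 + u)))
(93359 + U(-387)) + 20*(-79 + 57) = (93359 + (-387)²*(7 + √(-9 - 387))) + 20*(-79 + 57) = (93359 + 149769*(7 + √(-396))) + 20*(-22) = (93359 + 149769*(7 + 6*I*√11)) - 440 = (93359 + (1048383 + 898614*I*√11)) - 440 = (1141742 + 898614*I*√11) - 440 = 1141302 + 898614*I*√11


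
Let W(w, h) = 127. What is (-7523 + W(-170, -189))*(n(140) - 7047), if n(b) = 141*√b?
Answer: 52119612 - 2085672*√35 ≈ 3.9781e+7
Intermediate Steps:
(-7523 + W(-170, -189))*(n(140) - 7047) = (-7523 + 127)*(141*√140 - 7047) = -7396*(141*(2*√35) - 7047) = -7396*(282*√35 - 7047) = -7396*(-7047 + 282*√35) = 52119612 - 2085672*√35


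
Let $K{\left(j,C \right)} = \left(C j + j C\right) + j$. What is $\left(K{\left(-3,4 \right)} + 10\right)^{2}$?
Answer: $289$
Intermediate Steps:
$K{\left(j,C \right)} = j + 2 C j$ ($K{\left(j,C \right)} = \left(C j + C j\right) + j = 2 C j + j = j + 2 C j$)
$\left(K{\left(-3,4 \right)} + 10\right)^{2} = \left(- 3 \left(1 + 2 \cdot 4\right) + 10\right)^{2} = \left(- 3 \left(1 + 8\right) + 10\right)^{2} = \left(\left(-3\right) 9 + 10\right)^{2} = \left(-27 + 10\right)^{2} = \left(-17\right)^{2} = 289$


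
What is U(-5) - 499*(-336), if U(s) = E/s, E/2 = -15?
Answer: 167670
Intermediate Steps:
E = -30 (E = 2*(-15) = -30)
U(s) = -30/s
U(-5) - 499*(-336) = -30/(-5) - 499*(-336) = -30*(-⅕) + 167664 = 6 + 167664 = 167670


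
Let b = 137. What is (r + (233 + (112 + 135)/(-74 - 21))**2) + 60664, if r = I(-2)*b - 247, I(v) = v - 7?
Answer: 2806704/25 ≈ 1.1227e+5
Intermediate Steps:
I(v) = -7 + v
r = -1480 (r = (-7 - 2)*137 - 247 = -9*137 - 247 = -1233 - 247 = -1480)
(r + (233 + (112 + 135)/(-74 - 21))**2) + 60664 = (-1480 + (233 + (112 + 135)/(-74 - 21))**2) + 60664 = (-1480 + (233 + 247/(-95))**2) + 60664 = (-1480 + (233 + 247*(-1/95))**2) + 60664 = (-1480 + (233 - 13/5)**2) + 60664 = (-1480 + (1152/5)**2) + 60664 = (-1480 + 1327104/25) + 60664 = 1290104/25 + 60664 = 2806704/25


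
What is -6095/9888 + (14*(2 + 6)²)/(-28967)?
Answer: -185413513/286425696 ≈ -0.64734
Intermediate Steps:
-6095/9888 + (14*(2 + 6)²)/(-28967) = -6095*1/9888 + (14*8²)*(-1/28967) = -6095/9888 + (14*64)*(-1/28967) = -6095/9888 + 896*(-1/28967) = -6095/9888 - 896/28967 = -185413513/286425696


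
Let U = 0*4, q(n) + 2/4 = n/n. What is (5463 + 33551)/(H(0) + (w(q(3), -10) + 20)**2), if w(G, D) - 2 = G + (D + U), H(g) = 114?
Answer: 156056/1081 ≈ 144.36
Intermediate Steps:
q(n) = 1/2 (q(n) = -1/2 + n/n = -1/2 + 1 = 1/2)
U = 0
w(G, D) = 2 + D + G (w(G, D) = 2 + (G + (D + 0)) = 2 + (G + D) = 2 + (D + G) = 2 + D + G)
(5463 + 33551)/(H(0) + (w(q(3), -10) + 20)**2) = (5463 + 33551)/(114 + ((2 - 10 + 1/2) + 20)**2) = 39014/(114 + (-15/2 + 20)**2) = 39014/(114 + (25/2)**2) = 39014/(114 + 625/4) = 39014/(1081/4) = 39014*(4/1081) = 156056/1081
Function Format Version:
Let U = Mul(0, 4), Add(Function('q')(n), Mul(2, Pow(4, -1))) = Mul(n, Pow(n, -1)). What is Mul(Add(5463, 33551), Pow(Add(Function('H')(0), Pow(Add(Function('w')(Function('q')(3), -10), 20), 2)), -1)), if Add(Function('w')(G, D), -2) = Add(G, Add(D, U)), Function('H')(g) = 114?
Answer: Rational(156056, 1081) ≈ 144.36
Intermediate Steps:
Function('q')(n) = Rational(1, 2) (Function('q')(n) = Add(Rational(-1, 2), Mul(n, Pow(n, -1))) = Add(Rational(-1, 2), 1) = Rational(1, 2))
U = 0
Function('w')(G, D) = Add(2, D, G) (Function('w')(G, D) = Add(2, Add(G, Add(D, 0))) = Add(2, Add(G, D)) = Add(2, Add(D, G)) = Add(2, D, G))
Mul(Add(5463, 33551), Pow(Add(Function('H')(0), Pow(Add(Function('w')(Function('q')(3), -10), 20), 2)), -1)) = Mul(Add(5463, 33551), Pow(Add(114, Pow(Add(Add(2, -10, Rational(1, 2)), 20), 2)), -1)) = Mul(39014, Pow(Add(114, Pow(Add(Rational(-15, 2), 20), 2)), -1)) = Mul(39014, Pow(Add(114, Pow(Rational(25, 2), 2)), -1)) = Mul(39014, Pow(Add(114, Rational(625, 4)), -1)) = Mul(39014, Pow(Rational(1081, 4), -1)) = Mul(39014, Rational(4, 1081)) = Rational(156056, 1081)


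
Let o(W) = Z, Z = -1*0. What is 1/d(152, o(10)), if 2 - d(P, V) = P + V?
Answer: -1/150 ≈ -0.0066667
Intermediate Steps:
Z = 0
o(W) = 0
d(P, V) = 2 - P - V (d(P, V) = 2 - (P + V) = 2 + (-P - V) = 2 - P - V)
1/d(152, o(10)) = 1/(2 - 1*152 - 1*0) = 1/(2 - 152 + 0) = 1/(-150) = -1/150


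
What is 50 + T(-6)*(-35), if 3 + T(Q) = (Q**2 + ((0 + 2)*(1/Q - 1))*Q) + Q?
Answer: -1385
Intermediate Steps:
T(Q) = -3 + Q + Q**2 + Q*(-2 + 2/Q) (T(Q) = -3 + ((Q**2 + ((0 + 2)*(1/Q - 1))*Q) + Q) = -3 + ((Q**2 + (2*(1/Q - 1))*Q) + Q) = -3 + ((Q**2 + (2*(-1 + 1/Q))*Q) + Q) = -3 + ((Q**2 + (-2 + 2/Q)*Q) + Q) = -3 + ((Q**2 + Q*(-2 + 2/Q)) + Q) = -3 + (Q + Q**2 + Q*(-2 + 2/Q)) = -3 + Q + Q**2 + Q*(-2 + 2/Q))
50 + T(-6)*(-35) = 50 + (-1 + (-6)**2 - 1*(-6))*(-35) = 50 + (-1 + 36 + 6)*(-35) = 50 + 41*(-35) = 50 - 1435 = -1385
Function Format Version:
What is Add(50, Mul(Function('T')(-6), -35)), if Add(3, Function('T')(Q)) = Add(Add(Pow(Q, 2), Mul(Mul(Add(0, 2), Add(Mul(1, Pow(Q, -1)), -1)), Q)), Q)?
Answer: -1385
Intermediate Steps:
Function('T')(Q) = Add(-3, Q, Pow(Q, 2), Mul(Q, Add(-2, Mul(2, Pow(Q, -1))))) (Function('T')(Q) = Add(-3, Add(Add(Pow(Q, 2), Mul(Mul(Add(0, 2), Add(Mul(1, Pow(Q, -1)), -1)), Q)), Q)) = Add(-3, Add(Add(Pow(Q, 2), Mul(Mul(2, Add(Pow(Q, -1), -1)), Q)), Q)) = Add(-3, Add(Add(Pow(Q, 2), Mul(Mul(2, Add(-1, Pow(Q, -1))), Q)), Q)) = Add(-3, Add(Add(Pow(Q, 2), Mul(Add(-2, Mul(2, Pow(Q, -1))), Q)), Q)) = Add(-3, Add(Add(Pow(Q, 2), Mul(Q, Add(-2, Mul(2, Pow(Q, -1))))), Q)) = Add(-3, Add(Q, Pow(Q, 2), Mul(Q, Add(-2, Mul(2, Pow(Q, -1)))))) = Add(-3, Q, Pow(Q, 2), Mul(Q, Add(-2, Mul(2, Pow(Q, -1))))))
Add(50, Mul(Function('T')(-6), -35)) = Add(50, Mul(Add(-1, Pow(-6, 2), Mul(-1, -6)), -35)) = Add(50, Mul(Add(-1, 36, 6), -35)) = Add(50, Mul(41, -35)) = Add(50, -1435) = -1385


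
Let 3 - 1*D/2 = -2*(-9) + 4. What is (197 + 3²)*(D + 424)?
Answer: 79516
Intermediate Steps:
D = -38 (D = 6 - 2*(-2*(-9) + 4) = 6 - 2*(18 + 4) = 6 - 2*22 = 6 - 44 = -38)
(197 + 3²)*(D + 424) = (197 + 3²)*(-38 + 424) = (197 + 9)*386 = 206*386 = 79516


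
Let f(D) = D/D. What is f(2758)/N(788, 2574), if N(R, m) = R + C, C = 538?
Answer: 1/1326 ≈ 0.00075415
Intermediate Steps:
N(R, m) = 538 + R (N(R, m) = R + 538 = 538 + R)
f(D) = 1
f(2758)/N(788, 2574) = 1/(538 + 788) = 1/1326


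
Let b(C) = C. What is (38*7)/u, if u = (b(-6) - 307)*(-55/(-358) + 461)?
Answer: -95228/51674109 ≈ -0.0018429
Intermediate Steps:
u = -51674109/358 (u = (-6 - 307)*(-55/(-358) + 461) = -313*(-55*(-1/358) + 461) = -313*(55/358 + 461) = -313*165093/358 = -51674109/358 ≈ -1.4434e+5)
(38*7)/u = (38*7)/(-51674109/358) = 266*(-358/51674109) = -95228/51674109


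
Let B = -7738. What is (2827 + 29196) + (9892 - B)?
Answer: 49653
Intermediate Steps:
(2827 + 29196) + (9892 - B) = (2827 + 29196) + (9892 - 1*(-7738)) = 32023 + (9892 + 7738) = 32023 + 17630 = 49653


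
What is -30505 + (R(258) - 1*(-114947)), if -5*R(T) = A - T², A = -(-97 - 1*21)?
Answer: 488656/5 ≈ 97731.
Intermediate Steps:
A = 118 (A = -(-97 - 21) = -1*(-118) = 118)
R(T) = -118/5 + T²/5 (R(T) = -(118 - T²)/5 = -118/5 + T²/5)
-30505 + (R(258) - 1*(-114947)) = -30505 + ((-118/5 + (⅕)*258²) - 1*(-114947)) = -30505 + ((-118/5 + (⅕)*66564) + 114947) = -30505 + ((-118/5 + 66564/5) + 114947) = -30505 + (66446/5 + 114947) = -30505 + 641181/5 = 488656/5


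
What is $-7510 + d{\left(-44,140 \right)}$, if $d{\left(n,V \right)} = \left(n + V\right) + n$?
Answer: $-7458$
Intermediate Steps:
$d{\left(n,V \right)} = V + 2 n$ ($d{\left(n,V \right)} = \left(V + n\right) + n = V + 2 n$)
$-7510 + d{\left(-44,140 \right)} = -7510 + \left(140 + 2 \left(-44\right)\right) = -7510 + \left(140 - 88\right) = -7510 + 52 = -7458$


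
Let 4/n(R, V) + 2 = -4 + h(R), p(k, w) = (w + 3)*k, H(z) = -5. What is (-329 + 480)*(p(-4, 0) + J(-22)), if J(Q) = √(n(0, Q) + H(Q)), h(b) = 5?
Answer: -1812 + 453*I ≈ -1812.0 + 453.0*I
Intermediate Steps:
p(k, w) = k*(3 + w) (p(k, w) = (3 + w)*k = k*(3 + w))
n(R, V) = -4 (n(R, V) = 4/(-2 + (-4 + 5)) = 4/(-2 + 1) = 4/(-1) = 4*(-1) = -4)
J(Q) = 3*I (J(Q) = √(-4 - 5) = √(-9) = 3*I)
(-329 + 480)*(p(-4, 0) + J(-22)) = (-329 + 480)*(-4*(3 + 0) + 3*I) = 151*(-4*3 + 3*I) = 151*(-12 + 3*I) = -1812 + 453*I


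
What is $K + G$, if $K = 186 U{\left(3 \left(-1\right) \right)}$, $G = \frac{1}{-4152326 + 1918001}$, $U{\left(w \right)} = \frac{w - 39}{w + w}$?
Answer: $\frac{2909091149}{2234325} \approx 1302.0$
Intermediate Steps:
$U{\left(w \right)} = \frac{-39 + w}{2 w}$
$G = - \frac{1}{2234325}$ ($G = \frac{1}{-2234325} = - \frac{1}{2234325} \approx -4.4756 \cdot 10^{-7}$)
$K = 1302$ ($K = 186 \frac{-39 + 3 \left(-1\right)}{2 \cdot 3 \left(-1\right)} = 186 \frac{-39 - 3}{2 \left(-3\right)} = 186 \cdot \frac{1}{2} \left(- \frac{1}{3}\right) \left(-42\right) = 186 \cdot 7 = 1302$)
$K + G = 1302 - \frac{1}{2234325} = \frac{2909091149}{2234325}$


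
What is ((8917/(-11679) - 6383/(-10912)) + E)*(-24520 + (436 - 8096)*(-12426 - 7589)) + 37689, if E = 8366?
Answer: 40857663663880745963/31860312 ≈ 1.2824e+12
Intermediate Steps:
((8917/(-11679) - 6383/(-10912)) + E)*(-24520 + (436 - 8096)*(-12426 - 7589)) + 37689 = ((8917/(-11679) - 6383/(-10912)) + 8366)*(-24520 + (436 - 8096)*(-12426 - 7589)) + 37689 = ((8917*(-1/11679) - 6383*(-1/10912)) + 8366)*(-24520 - 7660*(-20015)) + 37689 = ((-8917/11679 + 6383/10912) + 8366)*(-24520 + 153314900) + 37689 = (-22755247/127441248 + 8366)*153290380 + 37689 = (1066150725521/127441248)*153290380 + 37689 = 40857662463097446995/31860312 + 37689 = 40857663663880745963/31860312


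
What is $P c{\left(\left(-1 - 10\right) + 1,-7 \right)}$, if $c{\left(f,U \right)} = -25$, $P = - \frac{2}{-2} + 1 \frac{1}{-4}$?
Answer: $- \frac{75}{4} \approx -18.75$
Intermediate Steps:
$P = \frac{3}{4}$ ($P = \left(-2\right) \left(- \frac{1}{2}\right) + 1 \left(- \frac{1}{4}\right) = 1 - \frac{1}{4} = \frac{3}{4} \approx 0.75$)
$P c{\left(\left(-1 - 10\right) + 1,-7 \right)} = \frac{3}{4} \left(-25\right) = - \frac{75}{4}$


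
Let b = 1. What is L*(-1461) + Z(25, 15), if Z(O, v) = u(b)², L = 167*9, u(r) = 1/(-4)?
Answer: -35134127/16 ≈ -2.1959e+6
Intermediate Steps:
u(r) = -¼
L = 1503
Z(O, v) = 1/16 (Z(O, v) = (-¼)² = 1/16)
L*(-1461) + Z(25, 15) = 1503*(-1461) + 1/16 = -2195883 + 1/16 = -35134127/16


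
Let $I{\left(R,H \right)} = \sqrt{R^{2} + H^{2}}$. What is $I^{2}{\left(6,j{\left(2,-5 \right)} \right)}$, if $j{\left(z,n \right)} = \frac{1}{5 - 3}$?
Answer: $\frac{145}{4} \approx 36.25$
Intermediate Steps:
$j{\left(z,n \right)} = \frac{1}{2}$
$I{\left(R,H \right)} = \sqrt{H^{2} + R^{2}}$
$I^{2}{\left(6,j{\left(2,-5 \right)} \right)} = \left(\sqrt{\left(\frac{1}{2}\right)^{2} + 6^{2}}\right)^{2} = \left(\sqrt{\frac{1}{4} + 36}\right)^{2} = \left(\sqrt{\frac{145}{4}}\right)^{2} = \left(\frac{\sqrt{145}}{2}\right)^{2} = \frac{145}{4}$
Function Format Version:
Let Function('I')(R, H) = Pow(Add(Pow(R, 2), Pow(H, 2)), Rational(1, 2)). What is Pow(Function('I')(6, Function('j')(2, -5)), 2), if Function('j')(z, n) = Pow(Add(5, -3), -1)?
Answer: Rational(145, 4) ≈ 36.250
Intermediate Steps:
Function('j')(z, n) = Rational(1, 2) (Function('j')(z, n) = Pow(2, -1) = Rational(1, 2))
Function('I')(R, H) = Pow(Add(Pow(H, 2), Pow(R, 2)), Rational(1, 2))
Pow(Function('I')(6, Function('j')(2, -5)), 2) = Pow(Pow(Add(Pow(Rational(1, 2), 2), Pow(6, 2)), Rational(1, 2)), 2) = Pow(Pow(Add(Rational(1, 4), 36), Rational(1, 2)), 2) = Pow(Pow(Rational(145, 4), Rational(1, 2)), 2) = Pow(Mul(Rational(1, 2), Pow(145, Rational(1, 2))), 2) = Rational(145, 4)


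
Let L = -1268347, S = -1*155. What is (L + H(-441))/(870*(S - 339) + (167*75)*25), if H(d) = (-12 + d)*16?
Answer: 255119/23331 ≈ 10.935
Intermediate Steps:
S = -155
H(d) = -192 + 16*d
(L + H(-441))/(870*(S - 339) + (167*75)*25) = (-1268347 + (-192 + 16*(-441)))/(870*(-155 - 339) + (167*75)*25) = (-1268347 + (-192 - 7056))/(870*(-494) + 12525*25) = (-1268347 - 7248)/(-429780 + 313125) = -1275595/(-116655) = -1275595*(-1/116655) = 255119/23331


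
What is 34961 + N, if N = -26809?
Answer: 8152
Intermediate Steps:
34961 + N = 34961 - 26809 = 8152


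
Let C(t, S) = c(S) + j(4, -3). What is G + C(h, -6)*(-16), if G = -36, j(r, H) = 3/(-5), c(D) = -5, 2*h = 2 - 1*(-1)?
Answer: 268/5 ≈ 53.600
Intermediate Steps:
h = 3/2 (h = (2 - 1*(-1))/2 = (2 + 1)/2 = (½)*3 = 3/2 ≈ 1.5000)
j(r, H) = -⅗ (j(r, H) = 3*(-⅕) = -⅗)
C(t, S) = -28/5 (C(t, S) = -5 - ⅗ = -28/5)
G + C(h, -6)*(-16) = -36 - 28/5*(-16) = -36 + 448/5 = 268/5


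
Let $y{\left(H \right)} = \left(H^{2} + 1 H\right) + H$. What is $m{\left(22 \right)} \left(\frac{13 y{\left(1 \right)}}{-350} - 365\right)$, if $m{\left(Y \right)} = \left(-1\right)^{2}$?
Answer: $- \frac{127789}{350} \approx -365.11$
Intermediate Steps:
$y{\left(H \right)} = H^{2} + 2 H$ ($y{\left(H \right)} = \left(H^{2} + H\right) + H = \left(H + H^{2}\right) + H = H^{2} + 2 H$)
$m{\left(Y \right)} = 1$
$m{\left(22 \right)} \left(\frac{13 y{\left(1 \right)}}{-350} - 365\right) = 1 \left(\frac{13 \cdot 1 \left(2 + 1\right)}{-350} - 365\right) = 1 \left(13 \cdot 1 \cdot 3 \left(- \frac{1}{350}\right) - 365\right) = 1 \left(13 \cdot 3 \left(- \frac{1}{350}\right) - 365\right) = 1 \left(39 \left(- \frac{1}{350}\right) - 365\right) = 1 \left(- \frac{39}{350} - 365\right) = 1 \left(- \frac{127789}{350}\right) = - \frac{127789}{350}$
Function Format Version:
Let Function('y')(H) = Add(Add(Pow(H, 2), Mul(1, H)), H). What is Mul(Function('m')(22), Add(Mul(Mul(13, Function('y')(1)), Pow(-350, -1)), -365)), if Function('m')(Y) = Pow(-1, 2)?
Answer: Rational(-127789, 350) ≈ -365.11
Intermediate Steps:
Function('y')(H) = Add(Pow(H, 2), Mul(2, H)) (Function('y')(H) = Add(Add(Pow(H, 2), H), H) = Add(Add(H, Pow(H, 2)), H) = Add(Pow(H, 2), Mul(2, H)))
Function('m')(Y) = 1
Mul(Function('m')(22), Add(Mul(Mul(13, Function('y')(1)), Pow(-350, -1)), -365)) = Mul(1, Add(Mul(Mul(13, Mul(1, Add(2, 1))), Pow(-350, -1)), -365)) = Mul(1, Add(Mul(Mul(13, Mul(1, 3)), Rational(-1, 350)), -365)) = Mul(1, Add(Mul(Mul(13, 3), Rational(-1, 350)), -365)) = Mul(1, Add(Mul(39, Rational(-1, 350)), -365)) = Mul(1, Add(Rational(-39, 350), -365)) = Mul(1, Rational(-127789, 350)) = Rational(-127789, 350)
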